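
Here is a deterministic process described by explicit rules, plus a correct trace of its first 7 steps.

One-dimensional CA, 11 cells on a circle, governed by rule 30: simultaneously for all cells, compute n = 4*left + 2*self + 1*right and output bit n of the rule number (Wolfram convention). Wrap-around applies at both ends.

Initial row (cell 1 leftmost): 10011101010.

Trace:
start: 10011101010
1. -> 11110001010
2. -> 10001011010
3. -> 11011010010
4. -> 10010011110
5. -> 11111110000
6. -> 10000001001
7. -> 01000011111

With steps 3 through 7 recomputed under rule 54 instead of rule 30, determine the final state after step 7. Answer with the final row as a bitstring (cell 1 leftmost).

(re-executing steps 3..7 under rule 54; state before step 3: 10001011010)
3. -> 11011100111
4. -> 00100011000
5. -> 01110100100
6. -> 10001111110
7. -> 11010000001

11010000001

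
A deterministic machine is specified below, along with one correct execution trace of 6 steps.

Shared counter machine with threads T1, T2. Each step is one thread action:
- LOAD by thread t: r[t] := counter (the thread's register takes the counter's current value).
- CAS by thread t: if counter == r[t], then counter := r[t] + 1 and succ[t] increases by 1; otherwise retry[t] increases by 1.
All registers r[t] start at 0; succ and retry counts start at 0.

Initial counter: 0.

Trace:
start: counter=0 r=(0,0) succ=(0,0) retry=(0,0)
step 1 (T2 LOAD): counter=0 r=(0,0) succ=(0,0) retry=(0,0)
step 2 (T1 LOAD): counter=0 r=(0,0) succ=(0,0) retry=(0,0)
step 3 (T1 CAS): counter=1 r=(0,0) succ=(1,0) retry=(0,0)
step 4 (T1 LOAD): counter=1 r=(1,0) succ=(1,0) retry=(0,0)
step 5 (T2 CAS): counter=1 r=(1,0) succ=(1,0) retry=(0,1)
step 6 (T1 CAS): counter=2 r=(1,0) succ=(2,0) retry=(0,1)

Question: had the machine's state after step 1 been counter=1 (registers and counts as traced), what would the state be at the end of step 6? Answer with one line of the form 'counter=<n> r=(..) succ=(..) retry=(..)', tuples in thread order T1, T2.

state after step 1 := counter=1 r=(0,0) succ=(0,0) retry=(0,0)
step 2 (T1 LOAD): counter=1 r=(1,0) succ=(0,0) retry=(0,0)
step 3 (T1 CAS): counter=2 r=(1,0) succ=(1,0) retry=(0,0)
step 4 (T1 LOAD): counter=2 r=(2,0) succ=(1,0) retry=(0,0)
step 5 (T2 CAS): counter=2 r=(2,0) succ=(1,0) retry=(0,1)
step 6 (T1 CAS): counter=3 r=(2,0) succ=(2,0) retry=(0,1)

counter=3 r=(2,0) succ=(2,0) retry=(0,1)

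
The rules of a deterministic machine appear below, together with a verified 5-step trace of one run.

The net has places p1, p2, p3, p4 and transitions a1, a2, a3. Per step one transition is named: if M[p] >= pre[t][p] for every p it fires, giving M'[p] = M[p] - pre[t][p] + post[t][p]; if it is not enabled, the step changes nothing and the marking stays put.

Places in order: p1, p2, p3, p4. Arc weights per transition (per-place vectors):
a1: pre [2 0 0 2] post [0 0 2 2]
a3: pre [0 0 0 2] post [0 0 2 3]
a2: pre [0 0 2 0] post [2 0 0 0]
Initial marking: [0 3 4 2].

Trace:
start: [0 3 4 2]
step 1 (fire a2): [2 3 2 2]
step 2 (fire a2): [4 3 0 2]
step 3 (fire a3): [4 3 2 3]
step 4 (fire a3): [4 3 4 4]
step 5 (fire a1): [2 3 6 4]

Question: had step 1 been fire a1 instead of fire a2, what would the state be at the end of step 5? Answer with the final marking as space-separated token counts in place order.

0 3 8 4

(re-executing from step 1 with the substitution; state before step 1: [0 3 4 2])
step 1 (fire a1): [0 3 4 2]
step 2 (fire a2): [2 3 2 2]
step 3 (fire a3): [2 3 4 3]
step 4 (fire a3): [2 3 6 4]
step 5 (fire a1): [0 3 8 4]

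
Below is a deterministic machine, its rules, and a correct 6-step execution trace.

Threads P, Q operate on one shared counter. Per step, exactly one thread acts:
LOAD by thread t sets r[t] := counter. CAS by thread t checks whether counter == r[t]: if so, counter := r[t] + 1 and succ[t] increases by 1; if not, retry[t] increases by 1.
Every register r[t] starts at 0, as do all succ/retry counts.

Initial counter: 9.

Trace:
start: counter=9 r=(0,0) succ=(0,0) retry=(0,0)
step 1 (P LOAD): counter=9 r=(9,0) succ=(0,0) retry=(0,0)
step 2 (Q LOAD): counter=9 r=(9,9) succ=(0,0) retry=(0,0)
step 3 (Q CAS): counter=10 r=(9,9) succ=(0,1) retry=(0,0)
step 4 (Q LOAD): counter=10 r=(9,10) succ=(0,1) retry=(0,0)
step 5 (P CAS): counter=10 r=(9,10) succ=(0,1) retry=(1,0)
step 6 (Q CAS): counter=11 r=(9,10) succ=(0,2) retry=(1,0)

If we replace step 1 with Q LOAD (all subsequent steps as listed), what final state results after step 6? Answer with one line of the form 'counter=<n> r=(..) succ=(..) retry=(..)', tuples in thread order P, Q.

(re-executing from step 1 with the substitution; state before step 1: counter=9 r=(0,0) succ=(0,0) retry=(0,0))
step 1 (Q LOAD): counter=9 r=(0,9) succ=(0,0) retry=(0,0)
step 2 (Q LOAD): counter=9 r=(0,9) succ=(0,0) retry=(0,0)
step 3 (Q CAS): counter=10 r=(0,9) succ=(0,1) retry=(0,0)
step 4 (Q LOAD): counter=10 r=(0,10) succ=(0,1) retry=(0,0)
step 5 (P CAS): counter=10 r=(0,10) succ=(0,1) retry=(1,0)
step 6 (Q CAS): counter=11 r=(0,10) succ=(0,2) retry=(1,0)

counter=11 r=(0,10) succ=(0,2) retry=(1,0)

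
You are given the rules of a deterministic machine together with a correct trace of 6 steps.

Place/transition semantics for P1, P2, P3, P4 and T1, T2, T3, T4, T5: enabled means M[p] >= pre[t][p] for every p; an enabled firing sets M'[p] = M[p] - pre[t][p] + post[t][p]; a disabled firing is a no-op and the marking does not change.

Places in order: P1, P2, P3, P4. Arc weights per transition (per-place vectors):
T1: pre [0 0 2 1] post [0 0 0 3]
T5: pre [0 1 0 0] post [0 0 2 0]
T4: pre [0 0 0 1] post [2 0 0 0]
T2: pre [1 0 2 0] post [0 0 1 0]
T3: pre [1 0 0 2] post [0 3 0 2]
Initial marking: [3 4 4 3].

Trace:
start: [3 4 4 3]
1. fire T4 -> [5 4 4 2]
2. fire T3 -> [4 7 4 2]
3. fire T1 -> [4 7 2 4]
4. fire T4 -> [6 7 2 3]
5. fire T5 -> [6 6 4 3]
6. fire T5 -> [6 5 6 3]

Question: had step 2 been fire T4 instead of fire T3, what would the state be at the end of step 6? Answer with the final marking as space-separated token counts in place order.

9 2 6 2

(re-executing from step 2 with the substitution; state before step 2: [5 4 4 2])
2. fire T4 -> [7 4 4 1]
3. fire T1 -> [7 4 2 3]
4. fire T4 -> [9 4 2 2]
5. fire T5 -> [9 3 4 2]
6. fire T5 -> [9 2 6 2]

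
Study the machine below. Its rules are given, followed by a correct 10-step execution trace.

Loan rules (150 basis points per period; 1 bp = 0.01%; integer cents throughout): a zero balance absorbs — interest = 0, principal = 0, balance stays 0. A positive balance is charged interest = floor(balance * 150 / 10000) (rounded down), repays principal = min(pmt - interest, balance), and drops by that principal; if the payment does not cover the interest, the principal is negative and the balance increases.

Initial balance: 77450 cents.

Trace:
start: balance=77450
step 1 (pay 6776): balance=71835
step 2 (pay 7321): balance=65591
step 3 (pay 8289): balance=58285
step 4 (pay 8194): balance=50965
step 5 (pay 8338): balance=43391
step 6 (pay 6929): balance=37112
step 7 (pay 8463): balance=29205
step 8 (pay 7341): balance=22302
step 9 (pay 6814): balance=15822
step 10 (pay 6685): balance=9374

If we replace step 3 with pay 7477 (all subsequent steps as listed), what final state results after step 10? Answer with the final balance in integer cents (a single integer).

(re-executing from step 3 with the substitution; state before step 3: balance=65591)
step 3 (pay 7477): balance=59097
step 4 (pay 8194): balance=51789
step 5 (pay 8338): balance=44227
step 6 (pay 6929): balance=37961
step 7 (pay 8463): balance=30067
step 8 (pay 7341): balance=23177
step 9 (pay 6814): balance=16710
step 10 (pay 6685): balance=10275

10275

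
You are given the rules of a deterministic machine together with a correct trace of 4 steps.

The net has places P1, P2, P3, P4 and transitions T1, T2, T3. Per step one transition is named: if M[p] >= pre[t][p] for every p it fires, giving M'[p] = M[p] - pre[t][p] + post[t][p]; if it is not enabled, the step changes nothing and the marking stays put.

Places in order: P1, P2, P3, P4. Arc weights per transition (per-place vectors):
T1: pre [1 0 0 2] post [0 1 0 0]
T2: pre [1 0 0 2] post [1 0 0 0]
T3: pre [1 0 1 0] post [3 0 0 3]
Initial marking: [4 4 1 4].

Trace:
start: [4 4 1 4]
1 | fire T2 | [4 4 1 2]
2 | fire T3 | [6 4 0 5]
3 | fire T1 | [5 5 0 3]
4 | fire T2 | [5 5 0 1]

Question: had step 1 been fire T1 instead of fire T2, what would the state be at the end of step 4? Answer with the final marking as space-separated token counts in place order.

4 6 0 1

(re-executing from step 1 with the substitution; state before step 1: [4 4 1 4])
1 | fire T1 | [3 5 1 2]
2 | fire T3 | [5 5 0 5]
3 | fire T1 | [4 6 0 3]
4 | fire T2 | [4 6 0 1]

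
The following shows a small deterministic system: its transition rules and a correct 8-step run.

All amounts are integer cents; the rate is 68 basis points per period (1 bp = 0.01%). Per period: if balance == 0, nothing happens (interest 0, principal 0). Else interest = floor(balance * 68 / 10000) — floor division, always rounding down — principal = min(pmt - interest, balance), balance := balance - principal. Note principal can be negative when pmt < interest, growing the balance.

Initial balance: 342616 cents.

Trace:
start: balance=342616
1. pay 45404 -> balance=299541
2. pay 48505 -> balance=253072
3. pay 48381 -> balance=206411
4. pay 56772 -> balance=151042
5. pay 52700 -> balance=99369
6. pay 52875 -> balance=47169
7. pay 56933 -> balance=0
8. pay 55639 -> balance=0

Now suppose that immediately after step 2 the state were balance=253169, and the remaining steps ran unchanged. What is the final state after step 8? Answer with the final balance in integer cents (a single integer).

state after step 2 := balance=253169
3. pay 48381 -> balance=206509
4. pay 56772 -> balance=151141
5. pay 52700 -> balance=99468
6. pay 52875 -> balance=47269
7. pay 56933 -> balance=0
8. pay 55639 -> balance=0

0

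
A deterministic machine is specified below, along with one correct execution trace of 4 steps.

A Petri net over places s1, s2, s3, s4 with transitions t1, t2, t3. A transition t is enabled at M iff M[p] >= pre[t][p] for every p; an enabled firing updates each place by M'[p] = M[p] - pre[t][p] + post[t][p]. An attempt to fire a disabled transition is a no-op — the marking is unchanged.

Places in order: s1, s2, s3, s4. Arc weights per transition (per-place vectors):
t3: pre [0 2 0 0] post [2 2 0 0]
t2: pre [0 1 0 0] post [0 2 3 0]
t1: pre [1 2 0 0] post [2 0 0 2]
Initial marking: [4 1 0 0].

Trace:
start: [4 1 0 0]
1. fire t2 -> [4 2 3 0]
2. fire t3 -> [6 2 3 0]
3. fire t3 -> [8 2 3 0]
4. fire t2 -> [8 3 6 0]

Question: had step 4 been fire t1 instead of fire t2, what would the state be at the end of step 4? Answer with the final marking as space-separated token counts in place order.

9 0 3 2

(re-executing from step 4 with the substitution; state before step 4: [8 2 3 0])
4. fire t1 -> [9 0 3 2]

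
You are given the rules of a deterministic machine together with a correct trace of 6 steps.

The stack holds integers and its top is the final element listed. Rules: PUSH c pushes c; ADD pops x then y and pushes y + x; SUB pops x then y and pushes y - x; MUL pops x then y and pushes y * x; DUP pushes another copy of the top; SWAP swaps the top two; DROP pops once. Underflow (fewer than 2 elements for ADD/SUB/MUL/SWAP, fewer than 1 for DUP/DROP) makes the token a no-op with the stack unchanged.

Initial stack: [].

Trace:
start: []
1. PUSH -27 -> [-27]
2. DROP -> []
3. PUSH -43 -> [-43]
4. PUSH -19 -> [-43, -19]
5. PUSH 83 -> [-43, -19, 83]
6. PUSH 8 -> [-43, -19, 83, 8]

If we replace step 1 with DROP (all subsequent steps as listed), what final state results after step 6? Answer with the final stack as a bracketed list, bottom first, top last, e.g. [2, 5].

[-43, -19, 83, 8]

(re-executing from step 1 with the substitution; state before step 1: [])
1. DROP -> []
2. DROP -> []
3. PUSH -43 -> [-43]
4. PUSH -19 -> [-43, -19]
5. PUSH 83 -> [-43, -19, 83]
6. PUSH 8 -> [-43, -19, 83, 8]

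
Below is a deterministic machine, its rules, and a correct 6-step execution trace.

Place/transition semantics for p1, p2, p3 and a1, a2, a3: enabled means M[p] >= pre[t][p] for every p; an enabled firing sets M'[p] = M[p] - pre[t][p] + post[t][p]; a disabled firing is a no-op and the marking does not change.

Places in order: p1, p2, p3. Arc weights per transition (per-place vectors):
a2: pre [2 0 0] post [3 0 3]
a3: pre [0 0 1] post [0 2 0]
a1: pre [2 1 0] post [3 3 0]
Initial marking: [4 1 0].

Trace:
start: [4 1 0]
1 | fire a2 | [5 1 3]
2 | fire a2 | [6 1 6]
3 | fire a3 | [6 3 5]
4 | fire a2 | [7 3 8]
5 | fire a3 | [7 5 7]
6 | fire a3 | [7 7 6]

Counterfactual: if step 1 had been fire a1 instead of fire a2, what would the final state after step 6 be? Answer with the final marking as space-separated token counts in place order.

(re-executing from step 1 with the substitution; state before step 1: [4 1 0])
1 | fire a1 | [5 3 0]
2 | fire a2 | [6 3 3]
3 | fire a3 | [6 5 2]
4 | fire a2 | [7 5 5]
5 | fire a3 | [7 7 4]
6 | fire a3 | [7 9 3]

7 9 3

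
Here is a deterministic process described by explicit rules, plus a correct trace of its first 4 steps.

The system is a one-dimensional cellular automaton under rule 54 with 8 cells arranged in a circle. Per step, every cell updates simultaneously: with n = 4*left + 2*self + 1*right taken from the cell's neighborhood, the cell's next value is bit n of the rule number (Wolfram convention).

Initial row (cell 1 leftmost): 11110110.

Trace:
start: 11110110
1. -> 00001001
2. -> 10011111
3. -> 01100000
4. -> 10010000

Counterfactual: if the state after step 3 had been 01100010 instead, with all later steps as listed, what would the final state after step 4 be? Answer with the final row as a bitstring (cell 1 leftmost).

10010111

state after step 3 := 01100010
4. -> 10010111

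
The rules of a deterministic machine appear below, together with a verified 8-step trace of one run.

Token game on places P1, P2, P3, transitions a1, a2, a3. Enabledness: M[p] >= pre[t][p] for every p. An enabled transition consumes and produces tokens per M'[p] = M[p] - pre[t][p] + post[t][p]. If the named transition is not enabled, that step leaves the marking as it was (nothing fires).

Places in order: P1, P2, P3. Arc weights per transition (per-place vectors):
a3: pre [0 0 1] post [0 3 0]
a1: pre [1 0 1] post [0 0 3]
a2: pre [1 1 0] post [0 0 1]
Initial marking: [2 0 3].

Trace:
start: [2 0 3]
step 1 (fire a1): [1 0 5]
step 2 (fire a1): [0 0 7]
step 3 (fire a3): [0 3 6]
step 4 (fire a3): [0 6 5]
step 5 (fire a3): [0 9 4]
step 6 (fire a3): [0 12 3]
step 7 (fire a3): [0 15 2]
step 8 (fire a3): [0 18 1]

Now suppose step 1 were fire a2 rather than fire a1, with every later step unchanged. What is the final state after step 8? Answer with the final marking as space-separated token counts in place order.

1 15 0

(re-executing from step 1 with the substitution; state before step 1: [2 0 3])
step 1 (fire a2): [2 0 3]
step 2 (fire a1): [1 0 5]
step 3 (fire a3): [1 3 4]
step 4 (fire a3): [1 6 3]
step 5 (fire a3): [1 9 2]
step 6 (fire a3): [1 12 1]
step 7 (fire a3): [1 15 0]
step 8 (fire a3): [1 15 0]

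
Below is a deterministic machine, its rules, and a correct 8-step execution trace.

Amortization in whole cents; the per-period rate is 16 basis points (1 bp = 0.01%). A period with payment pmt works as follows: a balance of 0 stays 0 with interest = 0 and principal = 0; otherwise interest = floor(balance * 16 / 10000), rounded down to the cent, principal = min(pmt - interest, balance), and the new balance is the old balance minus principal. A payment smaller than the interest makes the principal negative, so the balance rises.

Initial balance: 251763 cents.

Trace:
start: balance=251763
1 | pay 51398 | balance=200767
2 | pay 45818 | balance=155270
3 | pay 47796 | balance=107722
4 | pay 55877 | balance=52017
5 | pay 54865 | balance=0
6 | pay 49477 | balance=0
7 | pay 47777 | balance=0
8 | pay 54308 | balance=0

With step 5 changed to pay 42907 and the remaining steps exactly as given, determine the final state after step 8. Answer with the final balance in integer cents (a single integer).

0

(re-executing from step 5 with the substitution; state before step 5: balance=52017)
5 | pay 42907 | balance=9193
6 | pay 49477 | balance=0
7 | pay 47777 | balance=0
8 | pay 54308 | balance=0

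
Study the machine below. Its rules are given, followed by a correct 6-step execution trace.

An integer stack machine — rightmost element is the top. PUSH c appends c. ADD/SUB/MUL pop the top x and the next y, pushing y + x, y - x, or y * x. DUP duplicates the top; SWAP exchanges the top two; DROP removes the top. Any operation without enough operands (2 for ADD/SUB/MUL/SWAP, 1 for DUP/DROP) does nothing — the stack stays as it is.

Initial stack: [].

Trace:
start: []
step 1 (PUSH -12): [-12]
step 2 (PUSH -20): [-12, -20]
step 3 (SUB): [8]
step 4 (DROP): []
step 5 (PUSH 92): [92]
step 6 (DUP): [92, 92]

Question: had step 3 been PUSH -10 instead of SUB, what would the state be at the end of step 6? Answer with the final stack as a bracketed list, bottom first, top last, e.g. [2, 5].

(re-executing from step 3 with the substitution; state before step 3: [-12, -20])
step 3 (PUSH -10): [-12, -20, -10]
step 4 (DROP): [-12, -20]
step 5 (PUSH 92): [-12, -20, 92]
step 6 (DUP): [-12, -20, 92, 92]

[-12, -20, 92, 92]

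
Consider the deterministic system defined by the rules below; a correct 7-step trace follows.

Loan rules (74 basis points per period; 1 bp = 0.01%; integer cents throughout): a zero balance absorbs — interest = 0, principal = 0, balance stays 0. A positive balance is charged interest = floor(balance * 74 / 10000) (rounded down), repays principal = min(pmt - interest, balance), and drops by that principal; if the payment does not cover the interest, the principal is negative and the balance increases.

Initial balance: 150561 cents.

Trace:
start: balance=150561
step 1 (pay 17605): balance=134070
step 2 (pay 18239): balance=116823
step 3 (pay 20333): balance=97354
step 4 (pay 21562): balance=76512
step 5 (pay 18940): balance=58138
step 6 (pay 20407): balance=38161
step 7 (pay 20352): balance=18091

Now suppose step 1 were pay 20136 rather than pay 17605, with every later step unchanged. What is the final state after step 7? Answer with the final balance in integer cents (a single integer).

15444

(re-executing from step 1 with the substitution; state before step 1: balance=150561)
step 1 (pay 20136): balance=131539
step 2 (pay 18239): balance=114273
step 3 (pay 20333): balance=94785
step 4 (pay 21562): balance=73924
step 5 (pay 18940): balance=55531
step 6 (pay 20407): balance=35534
step 7 (pay 20352): balance=15444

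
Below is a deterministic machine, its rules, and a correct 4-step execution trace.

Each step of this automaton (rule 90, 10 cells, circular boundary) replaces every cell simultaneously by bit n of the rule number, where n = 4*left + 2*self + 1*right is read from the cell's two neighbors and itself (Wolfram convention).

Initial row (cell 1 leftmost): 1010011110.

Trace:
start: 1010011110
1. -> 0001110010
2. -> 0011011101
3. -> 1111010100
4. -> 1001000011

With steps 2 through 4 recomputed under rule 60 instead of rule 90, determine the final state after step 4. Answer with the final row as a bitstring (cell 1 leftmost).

1101011001

(re-executing steps 2..4 under rule 60; state before step 2: 0001110010)
2. -> 0001001011
3. -> 1001101110
4. -> 1101011001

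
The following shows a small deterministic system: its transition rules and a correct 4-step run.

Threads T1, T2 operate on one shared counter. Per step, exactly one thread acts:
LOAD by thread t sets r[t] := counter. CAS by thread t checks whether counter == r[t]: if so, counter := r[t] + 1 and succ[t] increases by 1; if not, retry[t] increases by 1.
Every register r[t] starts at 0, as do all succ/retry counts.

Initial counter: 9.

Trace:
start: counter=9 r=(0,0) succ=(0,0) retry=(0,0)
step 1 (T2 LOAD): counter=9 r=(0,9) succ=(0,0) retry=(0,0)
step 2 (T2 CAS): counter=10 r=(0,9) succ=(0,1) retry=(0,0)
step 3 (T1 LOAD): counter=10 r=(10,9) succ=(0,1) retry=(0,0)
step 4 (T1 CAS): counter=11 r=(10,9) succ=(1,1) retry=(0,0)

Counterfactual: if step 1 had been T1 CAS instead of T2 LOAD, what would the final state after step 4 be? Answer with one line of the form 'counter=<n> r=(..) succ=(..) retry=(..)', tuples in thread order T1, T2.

counter=10 r=(9,0) succ=(1,0) retry=(1,1)

(re-executing from step 1 with the substitution; state before step 1: counter=9 r=(0,0) succ=(0,0) retry=(0,0))
step 1 (T1 CAS): counter=9 r=(0,0) succ=(0,0) retry=(1,0)
step 2 (T2 CAS): counter=9 r=(0,0) succ=(0,0) retry=(1,1)
step 3 (T1 LOAD): counter=9 r=(9,0) succ=(0,0) retry=(1,1)
step 4 (T1 CAS): counter=10 r=(9,0) succ=(1,0) retry=(1,1)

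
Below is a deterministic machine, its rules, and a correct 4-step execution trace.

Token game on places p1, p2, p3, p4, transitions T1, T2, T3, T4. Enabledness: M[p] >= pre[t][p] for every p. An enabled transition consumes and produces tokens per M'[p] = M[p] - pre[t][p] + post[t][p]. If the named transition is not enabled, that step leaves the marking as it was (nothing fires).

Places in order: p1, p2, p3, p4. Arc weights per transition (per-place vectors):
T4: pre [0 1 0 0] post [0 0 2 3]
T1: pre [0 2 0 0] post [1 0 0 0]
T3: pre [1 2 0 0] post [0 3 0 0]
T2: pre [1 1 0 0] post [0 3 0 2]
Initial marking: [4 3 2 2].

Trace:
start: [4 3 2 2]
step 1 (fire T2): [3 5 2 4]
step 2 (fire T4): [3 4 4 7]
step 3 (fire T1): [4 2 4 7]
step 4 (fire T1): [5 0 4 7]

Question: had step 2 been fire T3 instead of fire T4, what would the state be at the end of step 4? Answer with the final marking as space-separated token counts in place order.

4 2 2 4

(re-executing from step 2 with the substitution; state before step 2: [3 5 2 4])
step 2 (fire T3): [2 6 2 4]
step 3 (fire T1): [3 4 2 4]
step 4 (fire T1): [4 2 2 4]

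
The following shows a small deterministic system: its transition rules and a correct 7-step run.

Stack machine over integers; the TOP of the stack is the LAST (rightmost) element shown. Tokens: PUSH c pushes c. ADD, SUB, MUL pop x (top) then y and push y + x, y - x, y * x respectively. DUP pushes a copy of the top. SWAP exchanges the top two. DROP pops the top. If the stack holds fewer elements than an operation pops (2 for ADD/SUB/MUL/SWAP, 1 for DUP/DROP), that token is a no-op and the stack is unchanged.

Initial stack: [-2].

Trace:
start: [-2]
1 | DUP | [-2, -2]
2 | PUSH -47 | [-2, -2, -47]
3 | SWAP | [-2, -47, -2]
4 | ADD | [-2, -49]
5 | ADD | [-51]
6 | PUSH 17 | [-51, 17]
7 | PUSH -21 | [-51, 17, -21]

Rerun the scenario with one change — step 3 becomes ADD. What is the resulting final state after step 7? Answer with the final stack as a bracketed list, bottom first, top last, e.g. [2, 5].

[-51, 17, -21]

(re-executing from step 3 with the substitution; state before step 3: [-2, -2, -47])
3 | ADD | [-2, -49]
4 | ADD | [-51]
5 | ADD | [-51]
6 | PUSH 17 | [-51, 17]
7 | PUSH -21 | [-51, 17, -21]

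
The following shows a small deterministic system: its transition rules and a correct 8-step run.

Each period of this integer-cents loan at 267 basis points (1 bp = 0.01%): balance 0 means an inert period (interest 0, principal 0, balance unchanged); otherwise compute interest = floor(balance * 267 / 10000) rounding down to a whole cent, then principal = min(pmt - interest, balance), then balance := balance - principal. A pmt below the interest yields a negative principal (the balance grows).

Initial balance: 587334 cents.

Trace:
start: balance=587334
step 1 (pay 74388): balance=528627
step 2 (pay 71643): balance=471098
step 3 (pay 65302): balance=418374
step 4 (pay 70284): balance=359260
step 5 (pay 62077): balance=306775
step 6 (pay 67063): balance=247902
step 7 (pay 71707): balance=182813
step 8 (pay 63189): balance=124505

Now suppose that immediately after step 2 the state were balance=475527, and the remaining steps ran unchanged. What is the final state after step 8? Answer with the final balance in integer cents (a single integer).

129691

state after step 2 := balance=475527
step 3 (pay 65302): balance=422921
step 4 (pay 70284): balance=363928
step 5 (pay 62077): balance=311567
step 6 (pay 67063): balance=252822
step 7 (pay 71707): balance=187865
step 8 (pay 63189): balance=129691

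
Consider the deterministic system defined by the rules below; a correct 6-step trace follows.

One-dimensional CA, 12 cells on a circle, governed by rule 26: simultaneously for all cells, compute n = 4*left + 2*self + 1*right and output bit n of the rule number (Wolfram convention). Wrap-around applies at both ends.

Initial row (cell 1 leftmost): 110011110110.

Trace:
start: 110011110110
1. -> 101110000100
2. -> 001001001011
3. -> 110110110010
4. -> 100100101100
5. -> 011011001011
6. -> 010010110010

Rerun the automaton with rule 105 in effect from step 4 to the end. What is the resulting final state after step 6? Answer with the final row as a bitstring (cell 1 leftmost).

(re-executing steps 4..6 under rule 105; state before step 4: 110110110010)
4. -> 111111110001
5. -> 000000010101
6. -> 011111001010

011111001010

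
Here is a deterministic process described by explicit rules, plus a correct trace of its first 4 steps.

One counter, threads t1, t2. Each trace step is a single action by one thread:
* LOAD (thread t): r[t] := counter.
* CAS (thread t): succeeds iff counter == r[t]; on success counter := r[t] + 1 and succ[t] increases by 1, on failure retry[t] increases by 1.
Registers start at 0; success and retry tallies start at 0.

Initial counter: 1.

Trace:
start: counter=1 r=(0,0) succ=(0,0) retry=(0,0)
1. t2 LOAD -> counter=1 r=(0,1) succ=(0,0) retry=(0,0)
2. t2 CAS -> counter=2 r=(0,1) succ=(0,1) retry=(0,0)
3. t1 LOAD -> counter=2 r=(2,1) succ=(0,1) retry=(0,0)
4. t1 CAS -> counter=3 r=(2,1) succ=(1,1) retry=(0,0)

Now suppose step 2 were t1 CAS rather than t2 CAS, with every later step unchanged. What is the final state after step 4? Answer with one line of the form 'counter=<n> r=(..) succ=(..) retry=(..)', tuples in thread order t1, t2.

counter=2 r=(1,1) succ=(1,0) retry=(1,0)

(re-executing from step 2 with the substitution; state before step 2: counter=1 r=(0,1) succ=(0,0) retry=(0,0))
2. t1 CAS -> counter=1 r=(0,1) succ=(0,0) retry=(1,0)
3. t1 LOAD -> counter=1 r=(1,1) succ=(0,0) retry=(1,0)
4. t1 CAS -> counter=2 r=(1,1) succ=(1,0) retry=(1,0)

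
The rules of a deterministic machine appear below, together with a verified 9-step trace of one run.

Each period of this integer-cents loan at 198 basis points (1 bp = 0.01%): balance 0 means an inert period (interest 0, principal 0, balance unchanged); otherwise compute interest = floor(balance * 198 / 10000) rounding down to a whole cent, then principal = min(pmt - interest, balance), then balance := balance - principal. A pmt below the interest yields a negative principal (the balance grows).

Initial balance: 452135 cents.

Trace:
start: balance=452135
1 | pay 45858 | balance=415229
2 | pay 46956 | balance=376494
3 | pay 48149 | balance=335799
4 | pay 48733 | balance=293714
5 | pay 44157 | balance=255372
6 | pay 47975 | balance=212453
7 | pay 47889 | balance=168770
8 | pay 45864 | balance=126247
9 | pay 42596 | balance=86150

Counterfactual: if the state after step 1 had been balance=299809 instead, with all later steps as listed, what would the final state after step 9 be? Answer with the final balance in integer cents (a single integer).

state after step 1 := balance=299809
2 | pay 46956 | balance=258789
3 | pay 48149 | balance=215764
4 | pay 48733 | balance=171303
5 | pay 44157 | balance=130537
6 | pay 47975 | balance=85146
7 | pay 47889 | balance=38942
8 | pay 45864 | balance=0
9 | pay 42596 | balance=0

0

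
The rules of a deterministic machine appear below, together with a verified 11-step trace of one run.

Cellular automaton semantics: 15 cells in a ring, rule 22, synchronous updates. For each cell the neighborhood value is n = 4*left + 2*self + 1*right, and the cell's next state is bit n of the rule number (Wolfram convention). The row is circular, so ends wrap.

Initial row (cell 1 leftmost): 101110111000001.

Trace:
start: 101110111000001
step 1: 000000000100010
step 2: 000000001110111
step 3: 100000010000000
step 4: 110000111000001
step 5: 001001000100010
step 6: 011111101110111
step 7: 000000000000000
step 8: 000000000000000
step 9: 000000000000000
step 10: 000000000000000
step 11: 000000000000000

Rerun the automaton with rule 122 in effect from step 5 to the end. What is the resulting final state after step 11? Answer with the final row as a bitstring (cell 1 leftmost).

110000111100011

(re-executing steps 5..11 under rule 122; state before step 5: 110000111000001)
step 5: 011001101100011
step 6: 111111111110111
step 7: 000000000011100
step 8: 000000000110110
step 9: 000000001111111
step 10: 100000011000001
step 11: 110000111100011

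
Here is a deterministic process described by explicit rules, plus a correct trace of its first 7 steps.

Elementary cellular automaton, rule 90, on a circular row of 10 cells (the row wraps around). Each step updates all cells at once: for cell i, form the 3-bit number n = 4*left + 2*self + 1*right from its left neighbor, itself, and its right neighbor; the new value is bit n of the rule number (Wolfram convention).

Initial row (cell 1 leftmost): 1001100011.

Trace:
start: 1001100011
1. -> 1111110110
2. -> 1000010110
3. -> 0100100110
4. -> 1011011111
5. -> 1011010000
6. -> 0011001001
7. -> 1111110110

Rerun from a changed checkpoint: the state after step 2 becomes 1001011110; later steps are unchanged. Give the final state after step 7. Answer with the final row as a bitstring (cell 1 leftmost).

0110111111

state after step 2 := 1001011110
3. -> 0110010010
4. -> 1111101101
5. -> 0000101101
6. -> 1001001100
7. -> 0110111111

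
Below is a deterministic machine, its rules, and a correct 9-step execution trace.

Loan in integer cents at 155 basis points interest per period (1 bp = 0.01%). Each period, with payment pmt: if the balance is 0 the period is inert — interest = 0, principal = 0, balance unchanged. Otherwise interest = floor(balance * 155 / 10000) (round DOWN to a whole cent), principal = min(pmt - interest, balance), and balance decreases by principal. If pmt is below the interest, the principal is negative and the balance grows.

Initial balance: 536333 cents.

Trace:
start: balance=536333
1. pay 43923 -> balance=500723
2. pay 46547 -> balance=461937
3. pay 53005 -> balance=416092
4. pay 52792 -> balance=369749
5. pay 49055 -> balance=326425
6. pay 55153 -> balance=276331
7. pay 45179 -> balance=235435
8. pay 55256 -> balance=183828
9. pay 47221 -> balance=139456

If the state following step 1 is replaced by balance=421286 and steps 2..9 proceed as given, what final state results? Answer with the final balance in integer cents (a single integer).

state after step 1 := balance=421286
2. pay 46547 -> balance=381268
3. pay 53005 -> balance=334172
4. pay 52792 -> balance=286559
5. pay 49055 -> balance=241945
6. pay 55153 -> balance=190542
7. pay 45179 -> balance=148316
8. pay 55256 -> balance=95358
9. pay 47221 -> balance=49615

49615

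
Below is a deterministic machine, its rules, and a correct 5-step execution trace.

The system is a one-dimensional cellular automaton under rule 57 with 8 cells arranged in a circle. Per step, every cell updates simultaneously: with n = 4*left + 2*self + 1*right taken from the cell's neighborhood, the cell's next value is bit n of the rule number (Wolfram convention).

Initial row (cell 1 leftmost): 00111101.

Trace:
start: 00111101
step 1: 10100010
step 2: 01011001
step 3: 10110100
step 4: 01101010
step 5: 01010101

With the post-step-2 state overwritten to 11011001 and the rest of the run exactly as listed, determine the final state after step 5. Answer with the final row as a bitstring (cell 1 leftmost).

01010101

state after step 2 := 11011001
step 3: 00110101
step 4: 10101010
step 5: 01010101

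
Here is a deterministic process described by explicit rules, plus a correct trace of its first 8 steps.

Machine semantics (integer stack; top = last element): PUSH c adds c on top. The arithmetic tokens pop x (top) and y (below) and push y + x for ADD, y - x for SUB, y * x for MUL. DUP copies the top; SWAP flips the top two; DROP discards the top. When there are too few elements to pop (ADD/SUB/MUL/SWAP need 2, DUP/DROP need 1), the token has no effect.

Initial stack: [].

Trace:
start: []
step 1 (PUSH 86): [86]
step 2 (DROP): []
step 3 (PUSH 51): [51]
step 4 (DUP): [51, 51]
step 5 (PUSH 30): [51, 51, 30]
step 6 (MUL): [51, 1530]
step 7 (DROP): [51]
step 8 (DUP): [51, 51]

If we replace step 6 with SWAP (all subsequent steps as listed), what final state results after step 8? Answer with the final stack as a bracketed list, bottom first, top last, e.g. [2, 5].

[51, 30, 30]

(re-executing from step 6 with the substitution; state before step 6: [51, 51, 30])
step 6 (SWAP): [51, 30, 51]
step 7 (DROP): [51, 30]
step 8 (DUP): [51, 30, 30]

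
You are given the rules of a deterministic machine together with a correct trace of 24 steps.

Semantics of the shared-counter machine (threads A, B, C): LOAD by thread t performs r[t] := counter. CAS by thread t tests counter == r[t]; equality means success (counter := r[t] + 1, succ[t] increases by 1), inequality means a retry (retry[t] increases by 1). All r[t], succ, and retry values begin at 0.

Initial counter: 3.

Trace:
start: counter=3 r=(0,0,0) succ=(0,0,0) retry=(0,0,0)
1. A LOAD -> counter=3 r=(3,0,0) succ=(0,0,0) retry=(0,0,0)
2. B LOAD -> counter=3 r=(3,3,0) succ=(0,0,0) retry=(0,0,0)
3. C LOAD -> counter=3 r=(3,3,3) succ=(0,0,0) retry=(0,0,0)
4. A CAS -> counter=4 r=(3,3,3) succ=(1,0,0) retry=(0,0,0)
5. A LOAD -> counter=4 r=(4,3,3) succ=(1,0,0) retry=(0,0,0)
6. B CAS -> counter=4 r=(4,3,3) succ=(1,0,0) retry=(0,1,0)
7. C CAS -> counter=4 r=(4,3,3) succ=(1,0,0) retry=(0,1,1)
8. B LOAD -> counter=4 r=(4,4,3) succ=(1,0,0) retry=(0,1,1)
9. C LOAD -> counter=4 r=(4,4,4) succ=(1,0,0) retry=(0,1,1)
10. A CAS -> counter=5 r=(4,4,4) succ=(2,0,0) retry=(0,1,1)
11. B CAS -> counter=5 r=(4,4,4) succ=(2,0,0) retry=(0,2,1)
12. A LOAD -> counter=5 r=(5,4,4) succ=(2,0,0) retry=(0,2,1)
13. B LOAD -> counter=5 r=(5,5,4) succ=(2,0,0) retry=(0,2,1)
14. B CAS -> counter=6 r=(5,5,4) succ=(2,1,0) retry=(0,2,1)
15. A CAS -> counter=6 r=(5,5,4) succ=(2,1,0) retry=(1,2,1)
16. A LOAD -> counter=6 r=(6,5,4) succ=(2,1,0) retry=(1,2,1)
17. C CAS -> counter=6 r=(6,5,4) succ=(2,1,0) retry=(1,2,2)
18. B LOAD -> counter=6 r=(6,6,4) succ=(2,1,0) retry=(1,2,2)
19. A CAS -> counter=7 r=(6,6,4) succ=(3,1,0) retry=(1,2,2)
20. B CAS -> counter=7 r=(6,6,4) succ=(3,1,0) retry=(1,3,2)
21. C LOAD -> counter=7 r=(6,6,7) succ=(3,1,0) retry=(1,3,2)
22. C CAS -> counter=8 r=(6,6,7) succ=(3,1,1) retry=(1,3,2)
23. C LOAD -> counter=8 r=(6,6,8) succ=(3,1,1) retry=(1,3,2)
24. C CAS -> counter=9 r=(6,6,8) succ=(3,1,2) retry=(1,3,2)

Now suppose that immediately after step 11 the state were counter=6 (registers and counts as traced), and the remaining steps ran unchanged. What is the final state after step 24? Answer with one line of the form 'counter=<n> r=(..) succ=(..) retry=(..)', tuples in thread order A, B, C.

counter=10 r=(7,7,9) succ=(3,1,2) retry=(1,3,2)

state after step 11 := counter=6 r=(4,4,4) succ=(2,0,0) retry=(0,2,1)
12. A LOAD -> counter=6 r=(6,4,4) succ=(2,0,0) retry=(0,2,1)
13. B LOAD -> counter=6 r=(6,6,4) succ=(2,0,0) retry=(0,2,1)
14. B CAS -> counter=7 r=(6,6,4) succ=(2,1,0) retry=(0,2,1)
15. A CAS -> counter=7 r=(6,6,4) succ=(2,1,0) retry=(1,2,1)
16. A LOAD -> counter=7 r=(7,6,4) succ=(2,1,0) retry=(1,2,1)
17. C CAS -> counter=7 r=(7,6,4) succ=(2,1,0) retry=(1,2,2)
18. B LOAD -> counter=7 r=(7,7,4) succ=(2,1,0) retry=(1,2,2)
19. A CAS -> counter=8 r=(7,7,4) succ=(3,1,0) retry=(1,2,2)
20. B CAS -> counter=8 r=(7,7,4) succ=(3,1,0) retry=(1,3,2)
21. C LOAD -> counter=8 r=(7,7,8) succ=(3,1,0) retry=(1,3,2)
22. C CAS -> counter=9 r=(7,7,8) succ=(3,1,1) retry=(1,3,2)
23. C LOAD -> counter=9 r=(7,7,9) succ=(3,1,1) retry=(1,3,2)
24. C CAS -> counter=10 r=(7,7,9) succ=(3,1,2) retry=(1,3,2)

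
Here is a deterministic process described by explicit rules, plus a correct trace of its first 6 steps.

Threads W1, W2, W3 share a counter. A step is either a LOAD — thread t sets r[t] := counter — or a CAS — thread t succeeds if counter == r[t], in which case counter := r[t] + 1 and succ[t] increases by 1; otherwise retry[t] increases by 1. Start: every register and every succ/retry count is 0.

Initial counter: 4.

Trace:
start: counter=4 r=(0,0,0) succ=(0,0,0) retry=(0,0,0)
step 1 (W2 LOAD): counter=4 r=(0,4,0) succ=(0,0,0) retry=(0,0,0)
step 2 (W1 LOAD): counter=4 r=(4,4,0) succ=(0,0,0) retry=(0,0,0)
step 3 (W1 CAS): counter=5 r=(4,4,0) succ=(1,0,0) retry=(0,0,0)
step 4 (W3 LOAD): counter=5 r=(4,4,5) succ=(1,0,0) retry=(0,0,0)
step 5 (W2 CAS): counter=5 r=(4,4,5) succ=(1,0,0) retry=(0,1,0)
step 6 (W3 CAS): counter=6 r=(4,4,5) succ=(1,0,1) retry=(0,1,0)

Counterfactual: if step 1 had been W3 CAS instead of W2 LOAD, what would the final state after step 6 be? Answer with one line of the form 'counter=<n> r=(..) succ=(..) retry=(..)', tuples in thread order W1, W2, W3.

(re-executing from step 1 with the substitution; state before step 1: counter=4 r=(0,0,0) succ=(0,0,0) retry=(0,0,0))
step 1 (W3 CAS): counter=4 r=(0,0,0) succ=(0,0,0) retry=(0,0,1)
step 2 (W1 LOAD): counter=4 r=(4,0,0) succ=(0,0,0) retry=(0,0,1)
step 3 (W1 CAS): counter=5 r=(4,0,0) succ=(1,0,0) retry=(0,0,1)
step 4 (W3 LOAD): counter=5 r=(4,0,5) succ=(1,0,0) retry=(0,0,1)
step 5 (W2 CAS): counter=5 r=(4,0,5) succ=(1,0,0) retry=(0,1,1)
step 6 (W3 CAS): counter=6 r=(4,0,5) succ=(1,0,1) retry=(0,1,1)

counter=6 r=(4,0,5) succ=(1,0,1) retry=(0,1,1)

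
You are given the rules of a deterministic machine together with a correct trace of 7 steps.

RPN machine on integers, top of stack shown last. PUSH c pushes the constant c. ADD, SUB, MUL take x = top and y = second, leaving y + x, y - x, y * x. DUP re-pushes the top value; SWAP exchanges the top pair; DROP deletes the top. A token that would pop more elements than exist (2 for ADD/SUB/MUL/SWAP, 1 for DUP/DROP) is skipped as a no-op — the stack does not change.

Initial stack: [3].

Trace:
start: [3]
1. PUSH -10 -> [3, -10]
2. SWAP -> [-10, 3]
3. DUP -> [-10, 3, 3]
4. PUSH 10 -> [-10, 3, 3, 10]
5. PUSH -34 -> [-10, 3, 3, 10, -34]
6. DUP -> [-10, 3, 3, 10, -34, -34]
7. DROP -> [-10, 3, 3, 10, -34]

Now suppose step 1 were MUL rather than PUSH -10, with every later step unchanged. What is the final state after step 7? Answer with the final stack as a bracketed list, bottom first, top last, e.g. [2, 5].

(re-executing from step 1 with the substitution; state before step 1: [3])
1. MUL -> [3]
2. SWAP -> [3]
3. DUP -> [3, 3]
4. PUSH 10 -> [3, 3, 10]
5. PUSH -34 -> [3, 3, 10, -34]
6. DUP -> [3, 3, 10, -34, -34]
7. DROP -> [3, 3, 10, -34]

[3, 3, 10, -34]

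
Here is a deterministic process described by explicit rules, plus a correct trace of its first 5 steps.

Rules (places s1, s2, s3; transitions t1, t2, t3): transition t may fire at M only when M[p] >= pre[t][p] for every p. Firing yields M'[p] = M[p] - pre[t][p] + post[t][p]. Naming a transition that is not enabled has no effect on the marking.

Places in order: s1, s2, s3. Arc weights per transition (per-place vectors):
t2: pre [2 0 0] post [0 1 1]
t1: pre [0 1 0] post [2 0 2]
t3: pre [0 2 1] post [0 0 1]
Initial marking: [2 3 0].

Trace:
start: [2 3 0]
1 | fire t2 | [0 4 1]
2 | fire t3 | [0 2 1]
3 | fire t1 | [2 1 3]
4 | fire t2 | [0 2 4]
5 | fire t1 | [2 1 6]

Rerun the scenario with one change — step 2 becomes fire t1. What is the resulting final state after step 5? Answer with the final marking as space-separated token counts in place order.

4 2 8

(re-executing from step 2 with the substitution; state before step 2: [0 4 1])
2 | fire t1 | [2 3 3]
3 | fire t1 | [4 2 5]
4 | fire t2 | [2 3 6]
5 | fire t1 | [4 2 8]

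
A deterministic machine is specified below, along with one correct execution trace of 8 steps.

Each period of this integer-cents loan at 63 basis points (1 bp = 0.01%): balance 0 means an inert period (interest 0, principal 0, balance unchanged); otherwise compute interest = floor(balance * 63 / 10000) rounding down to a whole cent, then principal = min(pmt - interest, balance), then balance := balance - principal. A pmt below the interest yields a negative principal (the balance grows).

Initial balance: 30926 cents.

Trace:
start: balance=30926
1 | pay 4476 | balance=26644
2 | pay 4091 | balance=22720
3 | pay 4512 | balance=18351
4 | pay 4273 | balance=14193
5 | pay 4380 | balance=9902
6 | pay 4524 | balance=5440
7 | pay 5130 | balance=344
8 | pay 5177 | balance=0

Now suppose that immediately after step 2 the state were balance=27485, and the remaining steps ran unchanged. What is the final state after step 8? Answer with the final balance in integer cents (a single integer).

state after step 2 := balance=27485
3 | pay 4512 | balance=23146
4 | pay 4273 | balance=19018
5 | pay 4380 | balance=14757
6 | pay 4524 | balance=10325
7 | pay 5130 | balance=5260
8 | pay 5177 | balance=116

116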